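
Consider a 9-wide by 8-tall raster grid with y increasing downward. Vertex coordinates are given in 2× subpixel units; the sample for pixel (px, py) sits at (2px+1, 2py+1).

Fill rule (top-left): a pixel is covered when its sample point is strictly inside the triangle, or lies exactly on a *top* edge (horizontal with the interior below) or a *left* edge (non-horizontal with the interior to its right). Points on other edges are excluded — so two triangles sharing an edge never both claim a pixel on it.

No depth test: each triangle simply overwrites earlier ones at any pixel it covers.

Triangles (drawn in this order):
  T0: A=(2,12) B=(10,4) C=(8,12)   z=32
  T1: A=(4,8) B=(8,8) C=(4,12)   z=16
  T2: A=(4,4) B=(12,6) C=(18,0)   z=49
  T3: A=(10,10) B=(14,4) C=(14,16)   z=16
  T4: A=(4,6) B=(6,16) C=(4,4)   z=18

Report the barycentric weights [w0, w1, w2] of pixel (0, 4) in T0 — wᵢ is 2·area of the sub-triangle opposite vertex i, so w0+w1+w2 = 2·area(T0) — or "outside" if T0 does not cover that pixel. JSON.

T0:
  2·area = 48
  edge (2, 12)→(10, 4): d=(8,-8) top-left  bias=+0
  edge (10, 4)→(8, 12): d=(-2,8) right/bottom  bias=-1
  edge (8, 12)→(2, 12): d=(-6,0) right/bottom  bias=-1
    (6,0)@(13, 1): e=[0,-18,66] → .  [on edge]
    (5,1)@(11, 3): e=[0,-6,54] → .  [on edge]
    (4,2)@(9, 5): e=[0,6,42] → X  [on edge]
    (5,2)@(11, 5): e=[16,-10,42] → .
    (3,3)@(7, 7): e=[0,18,30] → X  [on edge]
    (5,3)@(11, 7): e=[32,-14,30] → .
    (2,4)@(5, 9): e=[0,30,18] → X  [on edge]
    (4,4)@(9, 9): e=[32,-2,18] → .
    (1,5)@(3, 11): e=[0,42,6] → X  [on edge]
    (4,5)@(9, 11): e=[48,-6,6] → .
    (0,6)@(1, 13): e=[0,54,-6] → .  [on edge]
    (1,6)@(3, 13): e=[16,38,-6] → .
  covered (8 px):
    . . . . . . . . .
    . . . . . . . . .
    . . . . X . . . .
    . . . X X . . . .
    . . X X . . . . .
    . X X X . . . . .
    . . . . . . . . .
    . . . . . . . . .
T1:
  2·area = 16
  edge (4, 8)→(8, 8): d=(4,0) top-left  bias=+0
  edge (8, 8)→(4, 12): d=(-4,4) right/bottom  bias=-1
  edge (4, 12)→(4, 8): d=(0,-4) top-left  bias=+0
    (7,0)@(15, 1): e=[-28,0,44] → .  [on edge]
    (6,1)@(13, 3): e=[-20,0,36] → .  [on edge]
    (5,2)@(11, 5): e=[-12,0,28] → .  [on edge]
    (4,3)@(9, 7): e=[-4,0,20] → .  [on edge]
    (2,4)@(5, 9): e=[4,8,4] → X
    (3,4)@(7, 9): e=[4,0,12] → .  [on edge]
    (2,5)@(5, 11): e=[12,0,4] → .  [on edge]
    (1,6)@(3, 13): e=[20,0,-4] → .  [on edge]
    (0,7)@(1, 15): e=[28,0,-12] → .  [on edge]
  covered (1 px):
    . . . . . . . . .
    . . . . . . . . .
    . . . . . . . . .
    . . . . . . . . .
    . . X . . . . . .
    . . . . . . . . .
    . . . . . . . . .
    . . . . . . . . .
T2:
  2·area = 60  (B↔C swapped to make it positive)
  edge (4, 4)→(18, 0): d=(14,-4) top-left  bias=+0
  edge (18, 0)→(12, 6): d=(-6,6) right/bottom  bias=-1
  edge (12, 6)→(4, 4): d=(-8,-2) top-left  bias=+0
    (7,0)@(15, 1): e=[2,12,46] → X
    (8,0)@(17, 1): e=[10,0,50] → .  [on edge]
    (4,1)@(9, 3): e=[6,36,18] → X
    (5,1)@(11, 3): e=[14,24,22] → X
    (6,1)@(13, 3): e=[22,12,26] → X
    (7,1)@(15, 3): e=[30,0,30] → .  [on edge]
    (4,2)@(9, 5): e=[34,24,2] → X
    (6,2)@(13, 5): e=[50,0,10] → .  [on edge]
    (4,3)@(9, 7): e=[62,12,-14] → .
    (5,3)@(11, 7): e=[70,0,-10] → .  [on edge]
    (4,4)@(9, 9): e=[90,0,-30] → .  [on edge]
    (3,5)@(7, 11): e=[110,0,-50] → .  [on edge]
    (2,6)@(5, 13): e=[130,0,-70] → .  [on edge]
    (1,7)@(3, 15): e=[150,0,-90] → .  [on edge]
  covered (6 px):
    . . . . . . . X .
    . . . . X X X . .
    . . . . X X . . .
    . . . . . . . . .
    . . . . . . . . .
    . . . . . . . . .
    . . . . . . . . .
    . . . . . . . . .
T3:
  2·area = 48
  edge (10, 10)→(14, 4): d=(4,-6) top-left  bias=+0
  edge (14, 4)→(14, 16): d=(0,12) right/bottom  bias=-1
  edge (14, 16)→(10, 10): d=(-4,-6) top-left  bias=+0
    (6,3)@(13, 7): e=[6,12,30] → X
    (7,3)@(15, 7): e=[18,-12,42] → .
    (5,4)@(11, 9): e=[2,36,10] → X
    (7,4)@(15, 9): e=[26,-12,34] → .
    (5,5)@(11, 11): e=[10,36,2] → X
    (7,5)@(15, 11): e=[34,-12,26] → .
    (5,6)@(11, 13): e=[18,36,-6] → .
    (6,6)@(13, 13): e=[30,12,6] → X
    (7,6)@(15, 13): e=[42,-12,18] → .
    (6,7)@(13, 15): e=[38,12,-2] → .
  covered (6 px):
    . . . . . . . . .
    . . . . . . . . .
    . . . . . . . . .
    . . . . . . X . .
    . . . . . X X . .
    . . . . . X X . .
    . . . . . . X . .
    . . . . . . . . .
T4:
  2·area = 4  (B↔C swapped to make it positive)
  edge (4, 6)→(4, 4): d=(0,-2) top-left  bias=+0
  edge (4, 4)→(6, 16): d=(2,12) right/bottom  bias=-1
  edge (6, 16)→(4, 6): d=(-2,-10) top-left  bias=+0
    (1,0)@(3, 1): e=[-2,6,0] → .  [on edge]
    (2,5)@(5, 11): e=[2,2,0] → X  [on edge]
    (3,5)@(7, 11): e=[6,-22,20] → .
    (2,6)@(5, 13): e=[2,6,-4] → .
  covered (1 px):
    . . . . . . . . .
    . . . . . . . . .
    . . . . . . . . .
    . . . . . . . . .
    . . . . . . . . .
    . . X . . . . . .
    . . . . . . . . .
    . . . . . . . . .

Final: "outside"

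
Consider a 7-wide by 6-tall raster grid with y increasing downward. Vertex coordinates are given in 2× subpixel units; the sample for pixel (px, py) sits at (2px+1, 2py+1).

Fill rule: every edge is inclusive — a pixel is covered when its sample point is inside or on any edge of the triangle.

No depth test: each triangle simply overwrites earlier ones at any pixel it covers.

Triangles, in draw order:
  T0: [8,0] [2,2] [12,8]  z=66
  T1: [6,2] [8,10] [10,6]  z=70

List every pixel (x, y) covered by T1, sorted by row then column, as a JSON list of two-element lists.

T0:
  2·area = 56  (B↔C swapped to make it positive)
  edge (8, 0)→(12, 8): d=(4,8) inclusive
  edge (12, 8)→(2, 2): d=(-10,-6) inclusive
  edge (2, 2)→(8, 0): d=(6,-2) inclusive
    (2,0)@(5, 1): e=[28,28,0] → #  [on edge]
    (3,0)@(7, 1): e=[12,40,4] → #
    (4,0)@(9, 1): e=[-4,52,8] → ·
    (2,1)@(5, 3): e=[36,8,12] → #
    (4,1)@(9, 3): e=[4,32,20] → #
    (5,1)@(11, 3): e=[-12,44,24] → ·
    (2,2)@(5, 5): e=[44,-12,24] → ·
    (3,2)@(7, 5): e=[28,0,28] → #  [on edge]
    (5,2)@(11, 5): e=[-4,24,36] → ·
    (3,3)@(7, 7): e=[36,-20,40] → ·
    (4,3)@(9, 7): e=[20,-8,44] → ·
    (5,3)@(11, 7): e=[4,4,48] → #
  covered (8 px):
    · · # # · · ·
    · · # # # · ·
    · · · # # · ·
    · · · · · # ·
    · · · · · · ·
    · · · · · · ·
T1:
  2·area = 24  (B↔C swapped to make it positive)
  edge (6, 2)→(10, 6): d=(4,4) inclusive
  edge (10, 6)→(8, 10): d=(-2,4) inclusive
  edge (8, 10)→(6, 2): d=(-2,-8) inclusive
    (2,0)@(5, 1): e=[0,30,-6] → ·  [on edge]
    (3,1)@(7, 3): e=[0,18,6] → #  [on edge]
    (4,1)@(9, 3): e=[-8,10,22] → ·
    (3,2)@(7, 5): e=[8,14,2] → #
    (4,2)@(9, 5): e=[0,6,18] → #  [on edge]
    (5,2)@(11, 5): e=[-8,-2,34] → ·
    (3,3)@(7, 7): e=[16,10,-2] → ·
    (4,3)@(9, 7): e=[8,2,14] → #
    (5,3)@(11, 7): e=[0,-6,30] → ·  [on edge]
    (4,4)@(9, 9): e=[16,-2,10] → ·
    (6,4)@(13, 9): e=[0,-18,42] → ·  [on edge]
  covered (4 px):
    · · · · · · ·
    · · · # · · ·
    · · · # # · ·
    · · · · # · ·
    · · · · · · ·
    · · · · · · ·

Final: [[3,1],[3,2],[4,2],[4,3]]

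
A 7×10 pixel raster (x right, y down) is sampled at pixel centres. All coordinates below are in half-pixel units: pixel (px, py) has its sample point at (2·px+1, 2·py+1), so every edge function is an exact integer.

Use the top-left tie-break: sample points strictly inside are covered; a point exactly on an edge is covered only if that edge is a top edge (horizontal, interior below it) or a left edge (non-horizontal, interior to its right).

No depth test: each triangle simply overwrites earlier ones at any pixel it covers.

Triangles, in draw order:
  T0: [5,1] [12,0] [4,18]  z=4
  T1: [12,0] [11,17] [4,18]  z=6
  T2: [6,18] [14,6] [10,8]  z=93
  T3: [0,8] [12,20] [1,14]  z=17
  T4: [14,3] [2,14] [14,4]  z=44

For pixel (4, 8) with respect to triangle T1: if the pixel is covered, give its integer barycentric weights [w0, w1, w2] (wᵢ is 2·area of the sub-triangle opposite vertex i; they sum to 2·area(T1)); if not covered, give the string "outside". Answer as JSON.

T0:
  2·area = 118
  edge (5, 1)→(12, 0): d=(7,-1) top-left  bias=+0
  edge (12, 0)→(4, 18): d=(-8,18) right/bottom  bias=-1
  edge (4, 18)→(5, 1): d=(1,-17) top-left  bias=+0
    (2,0)@(5, 1): e=[0,118,0] → █  [on edge]
    (3,0)@(7, 1): e=[2,82,34] → █
    (4,0)@(9, 1): e=[4,46,68] → █
    (5,0)@(11, 1): e=[6,10,102] → █
    (6,0)@(13, 1): e=[8,-26,136] → ·
    (2,1)@(5, 3): e=[14,102,2] → █
    (5,1)@(11, 3): e=[20,-6,104] → ·
    (2,2)@(5, 5): e=[28,86,4] → █
    (5,2)@(11, 5): e=[34,-22,106] → ·
    (2,3)@(5, 7): e=[42,70,6] → █
    (4,3)@(9, 7): e=[46,-2,74] → ·
    (2,4)@(5, 9): e=[56,54,8] → █
  covered (18 px):
    · · █ █ █ █ ·
    · · █ █ █ · ·
    · · █ █ █ · ·
    · · █ █ · · ·
    · · █ █ · · ·
    · · █ █ · · ·
    · · █ · · · ·
    · · █ · · · ·
    · · · · · · ·
    · · · · · · ·
T1:
  2·area = 118
  edge (12, 0)→(11, 17): d=(-1,17) right/bottom  bias=-1
  edge (11, 17)→(4, 18): d=(-7,1) right/bottom  bias=-1
  edge (4, 18)→(12, 0): d=(8,-18) top-left  bias=+0
    (5,1)@(11, 3): e=[14,98,6] → █
    (6,1)@(13, 3): e=[-20,96,42] → ·
    (5,2)@(11, 5): e=[12,84,22] → █
    (6,2)@(13, 5): e=[-22,82,58] → ·
    (4,3)@(9, 7): e=[44,72,2] → █
    (6,3)@(13, 7): e=[-24,68,74] → ·
    (4,4)@(9, 9): e=[42,58,18] → █
    (6,4)@(13, 9): e=[-26,54,90] → ·
    (4,5)@(9, 11): e=[40,44,34] → █
    (6,5)@(13, 11): e=[-28,40,106] → ·
    (3,6)@(7, 13): e=[72,32,14] → █
    (6,6)@(13, 13): e=[-30,26,122] → ·
    (5,8)@(11, 17): e=[0,0,118] → ·  [on edge]
  covered (17 px):
    · · · · · · ·
    · · · · · █ ·
    · · · · · █ ·
    · · · · █ █ ·
    · · · · █ █ ·
    · · · · █ █ ·
    · · · █ █ █ ·
    · · · █ █ █ ·
    · · █ █ █ · ·
    · · · · · · ·
T2:
  2·area = 32  (B↔C swapped to make it positive)
  edge (6, 18)→(10, 8): d=(4,-10) top-left  bias=+0
  edge (10, 8)→(14, 6): d=(4,-2) top-left  bias=+0
  edge (14, 6)→(6, 18): d=(-8,12) right/bottom  bias=-1
    (6,3)@(13, 7): e=[26,2,4] → █
    (5,4)@(11, 9): e=[14,6,12] → █
    (6,4)@(13, 9): e=[34,10,-12] → ·
    (4,5)@(9, 11): e=[2,10,20] → █
    (5,5)@(11, 11): e=[22,14,-4] → ·
    (4,6)@(9, 13): e=[10,18,4] → █
    (5,6)@(11, 13): e=[30,22,-20] → ·
    (4,7)@(9, 15): e=[18,26,-12] → ·
  covered (4 px):
    · · · · · · ·
    · · · · · · ·
    · · · · · · ·
    · · · · · · █
    · · · · · █ ·
    · · · · █ · ·
    · · · · █ · ·
    · · · · · · ·
    · · · · · · ·
    · · · · · · ·
T3:
  2·area = 60
  edge (0, 8)→(12, 20): d=(12,12) right/bottom  bias=-1
  edge (12, 20)→(1, 14): d=(-11,-6) top-left  bias=+0
  edge (1, 14)→(0, 8): d=(-1,-6) top-left  bias=+0
    (0,4)@(1, 9): e=[0,55,5] → ·  [on edge]
    (0,5)@(1, 11): e=[24,33,3] → █
    (1,5)@(3, 11): e=[0,45,15] → ·  [on edge]
    (0,6)@(1, 13): e=[48,11,1] → █
    (1,6)@(3, 13): e=[24,23,13] → █
    (2,6)@(5, 13): e=[0,35,25] → ·  [on edge]
    (0,7)@(1, 15): e=[72,-11,-1] → ·
    (1,7)@(3, 15): e=[48,1,11] → █
    (2,7)@(5, 15): e=[24,13,23] → █
    (3,7)@(7, 15): e=[0,25,35] → ·  [on edge]
    (1,8)@(3, 17): e=[72,-21,9] → ·
    (2,8)@(5, 17): e=[48,-9,21] → ·
    (4,8)@(9, 17): e=[0,15,45] → ·  [on edge]
    (5,9)@(11, 19): e=[0,5,55] → ·  [on edge]
  covered (6 px):
    · · · · · · ·
    · · · · · · ·
    · · · · · · ·
    · · · · · · ·
    · · · · · · ·
    █ · · · · · ·
    █ █ · · · · ·
    · █ █ · · · ·
    · · · █ · · ·
    · · · · · · ·
T4:
  2·area = 12  (B↔C swapped to make it positive)
  edge (14, 3)→(14, 4): d=(0,1) right/bottom  bias=-1
  edge (14, 4)→(2, 14): d=(-12,10) right/bottom  bias=-1
  edge (2, 14)→(14, 3): d=(12,-11) top-left  bias=+0
  covered (0 px):
    · · · · · · ·
    · · · · · · ·
    · · · · · · ·
    · · · · · · ·
    · · · · · · ·
    · · · · · · ·
    · · · · · · ·
    · · · · · · ·
    · · · · · · ·
    · · · · · · ·

Result: [2,82,34]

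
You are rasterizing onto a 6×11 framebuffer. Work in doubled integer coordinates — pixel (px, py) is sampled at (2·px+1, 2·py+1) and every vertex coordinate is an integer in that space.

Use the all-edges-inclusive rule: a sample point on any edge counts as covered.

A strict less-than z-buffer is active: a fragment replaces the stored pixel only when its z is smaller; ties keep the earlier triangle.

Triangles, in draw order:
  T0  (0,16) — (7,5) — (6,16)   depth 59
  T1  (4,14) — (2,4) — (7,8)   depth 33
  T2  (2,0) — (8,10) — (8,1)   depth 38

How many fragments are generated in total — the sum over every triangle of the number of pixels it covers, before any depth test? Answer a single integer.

T0:
  2·area = 66
  edge (0, 16)→(7, 5): d=(7,-11) inclusive
  edge (7, 5)→(6, 16): d=(-1,11) inclusive
  edge (6, 16)→(0, 16): d=(-6,0) inclusive
    (3,2)@(7, 5): e=[0,0,66] → █  [on edge]
    (4,2)@(9, 5): e=[22,-22,66] → ·
    (3,3)@(7, 7): e=[14,-2,54] → ·
    (2,4)@(5, 9): e=[6,18,42] → █
    (3,4)@(7, 9): e=[28,-4,42] → ·
    (2,5)@(5, 11): e=[20,16,30] → █
    (3,5)@(7, 11): e=[42,-6,30] → ·
    (1,6)@(3, 13): e=[12,36,18] → █
    (3,6)@(7, 13): e=[56,-8,18] → ·
    (0,7)@(1, 15): e=[4,56,6] → █
    (3,7)@(7, 15): e=[70,-10,6] → ·
    (0,8)@(1, 17): e=[18,54,-6] → ·
  covered (8 px):
    · · · · · ·
    · · · · · ·
    · · · █ · ·
    · · · · · ·
    · · █ · · ·
    · · █ · · ·
    · █ █ · · ·
    █ █ █ · · ·
    · · · · · ·
    · · · · · ·
    · · · · · ·
T1:
  2·area = 42
  edge (4, 14)→(2, 4): d=(-2,-10) inclusive
  edge (2, 4)→(7, 8): d=(5,4) inclusive
  edge (7, 8)→(4, 14): d=(-3,6) inclusive
    (1,2)@(3, 5): e=[8,1,33] → █
    (2,2)@(5, 5): e=[28,-7,21] → ·
    (1,3)@(3, 7): e=[4,11,27] → █
    (2,3)@(5, 7): e=[24,3,15] → █
    (3,3)@(7, 7): e=[44,-5,3] → ·
    (1,4)@(3, 9): e=[0,21,21] → █  [on edge]
    (3,4)@(7, 9): e=[40,5,-3] → ·
    (1,5)@(3, 11): e=[-4,31,15] → ·
    (2,5)@(5, 11): e=[16,23,3] → █
    (3,5)@(7, 11): e=[36,15,-9] → ·
    (2,6)@(5, 13): e=[12,33,-3] → ·
    (2,9)@(5, 19): e=[0,63,-21] → ·  [on edge]
  covered (6 px):
    · · · · · ·
    · · · · · ·
    · █ · · · ·
    · █ █ · · ·
    · █ █ · · ·
    · · █ · · ·
    · · · · · ·
    · · · · · ·
    · · · · · ·
    · · · · · ·
    · · · · · ·
T2:
  2·area = 54  (B↔C swapped to make it positive)
  edge (2, 0)→(8, 1): d=(6,1) inclusive
  edge (8, 1)→(8, 10): d=(0,9) inclusive
  edge (8, 10)→(2, 0): d=(-6,-10) inclusive
    (1,0)@(3, 1): e=[5,45,4] → █
    (2,0)@(5, 1): e=[3,27,24] → █
    (3,0)@(7, 1): e=[1,9,44] → █
    (4,0)@(9, 1): e=[-1,-9,64] → ·
    (1,1)@(3, 3): e=[17,45,-8] → ·
    (2,1)@(5, 3): e=[15,27,12] → █
    (4,1)@(9, 3): e=[11,-9,52] → ·
    (2,2)@(5, 5): e=[27,27,0] → █  [on edge]
    (4,2)@(9, 5): e=[23,-9,40] → ·
    (2,3)@(5, 7): e=[39,27,-12] → ·
    (3,3)@(7, 7): e=[37,9,8] → █
    (4,3)@(9, 7): e=[35,-9,28] → ·
    (5,7)@(11, 15): e=[81,-27,0] → ·  [on edge]
  covered (8 px):
    · █ █ █ · ·
    · · █ █ · ·
    · · █ █ · ·
    · · · █ · ·
    · · · · · ·
    · · · · · ·
    · · · · · ·
    · · · · · ·
    · · · · · ·
    · · · · · ·
    · · · · · ·

Result: 22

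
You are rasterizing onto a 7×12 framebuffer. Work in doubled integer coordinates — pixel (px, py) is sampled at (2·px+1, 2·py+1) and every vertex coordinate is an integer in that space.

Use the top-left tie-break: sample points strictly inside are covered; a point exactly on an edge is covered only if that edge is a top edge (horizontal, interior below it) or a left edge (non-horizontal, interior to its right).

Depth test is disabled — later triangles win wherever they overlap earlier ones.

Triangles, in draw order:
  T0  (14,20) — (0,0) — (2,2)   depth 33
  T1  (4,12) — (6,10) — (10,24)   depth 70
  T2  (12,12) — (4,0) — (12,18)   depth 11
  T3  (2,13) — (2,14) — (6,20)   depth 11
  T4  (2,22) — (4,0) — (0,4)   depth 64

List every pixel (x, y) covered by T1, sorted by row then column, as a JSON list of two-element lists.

T0:
  2·area = 12
  edge (14, 20)→(0, 0): d=(-14,-20) top-left  bias=+0
  edge (0, 0)→(2, 2): d=(2,2) right/bottom  bias=-1
  edge (2, 2)→(14, 20): d=(12,18) right/bottom  bias=-1
    (0,0)@(1, 1): e=[6,0,6] → ·  [on edge]
    (1,1)@(3, 3): e=[18,0,-6] → ·  [on edge]
    (2,2)@(5, 5): e=[30,0,-18] → ·  [on edge]
    (2,3)@(5, 7): e=[2,4,6] → #
    (3,3)@(7, 7): e=[42,0,-30] → ·  [on edge]
    (2,4)@(5, 9): e=[-26,8,30] → ·
    (4,4)@(9, 9): e=[54,0,-42] → ·  [on edge]
    (5,5)@(11, 11): e=[66,0,-54] → ·  [on edge]
    (6,6)@(13, 13): e=[78,0,-66] → ·  [on edge]
  covered (1 px):
    · · · · · · ·
    · · · · · · ·
    · · · · · · ·
    · · # · · · ·
    · · · · · · ·
    · · · · · · ·
    · · · · · · ·
    · · · · · · ·
    · · · · · · ·
    · · · · · · ·
    · · · · · · ·
    · · · · · · ·
T1:
  2·area = 36
  edge (4, 12)→(6, 10): d=(2,-2) top-left  bias=+0
  edge (6, 10)→(10, 24): d=(4,14) right/bottom  bias=-1
  edge (10, 24)→(4, 12): d=(-6,-12) top-left  bias=+0
    (6,1)@(13, 3): e=[0,-126,162] → ·  [on edge]
    (5,2)@(11, 5): e=[0,-90,126] → ·  [on edge]
    (4,3)@(9, 7): e=[0,-54,90] → ·  [on edge]
    (3,4)@(7, 9): e=[0,-18,54] → ·  [on edge]
    (2,5)@(5, 11): e=[0,18,18] → #  [on edge]
    (3,5)@(7, 11): e=[4,-10,42] → ·
    (1,6)@(3, 13): e=[0,54,-18] → ·  [on edge]
    (2,6)@(5, 13): e=[4,26,6] → #
    (3,6)@(7, 13): e=[8,-2,30] → ·
    (0,7)@(1, 15): e=[0,90,-54] → ·  [on edge]
    (2,7)@(5, 15): e=[8,34,-6] → ·
    (3,7)@(7, 15): e=[12,6,18] → #
  covered (5 px):
    · · · · · · ·
    · · · · · · ·
    · · · · · · ·
    · · · · · · ·
    · · · · · · ·
    · · # · · · ·
    · · # · · · ·
    · · · # · · ·
    · · · # · · ·
    · · · · · · ·
    · · · · # · ·
    · · · · · · ·
T2:
  2·area = 48  (B↔C swapped to make it positive)
  edge (12, 12)→(12, 18): d=(0,6) right/bottom  bias=-1
  edge (12, 18)→(4, 0): d=(-8,-18) top-left  bias=+0
  edge (4, 0)→(12, 12): d=(8,12) right/bottom  bias=-1
    (3,2)@(7, 5): e=[30,14,4] → #
    (4,2)@(9, 5): e=[18,50,-20] → ·
    (3,3)@(7, 7): e=[30,-2,20] → ·
    (4,4)@(9, 9): e=[18,18,12] → #
    (5,4)@(11, 9): e=[6,54,-12] → ·
    (4,5)@(9, 11): e=[18,2,28] → #
    (5,5)@(11, 11): e=[6,38,4] → #
    (6,5)@(13, 11): e=[-6,74,-20] → ·
    (4,6)@(9, 13): e=[18,-14,44] → ·
    (5,6)@(11, 13): e=[6,22,20] → #
    (6,6)@(13, 13): e=[-6,58,-4] → ·
    (5,7)@(11, 15): e=[6,6,36] → #
  covered (6 px):
    · · · · · · ·
    · · · · · · ·
    · · · # · · ·
    · · · · · · ·
    · · · · # · ·
    · · · · # # ·
    · · · · · # ·
    · · · · · # ·
    · · · · · · ·
    · · · · · · ·
    · · · · · · ·
    · · · · · · ·
T3:
  2·area = 4  (B↔C swapped to make it positive)
  edge (2, 13)→(6, 20): d=(4,7) right/bottom  bias=-1
  edge (6, 20)→(2, 14): d=(-4,-6) top-left  bias=+0
  edge (2, 14)→(2, 13): d=(0,-1) top-left  bias=+0
    (1,7)@(3, 15): e=[1,2,1] → #
    (2,7)@(5, 15): e=[-13,14,3] → ·
    (1,8)@(3, 17): e=[9,-6,1] → ·
  covered (1 px):
    · · · · · · ·
    · · · · · · ·
    · · · · · · ·
    · · · · · · ·
    · · · · · · ·
    · · · · · · ·
    · · · · · · ·
    · # · · · · ·
    · · · · · · ·
    · · · · · · ·
    · · · · · · ·
    · · · · · · ·
T4:
  2·area = 80  (B↔C swapped to make it positive)
  edge (2, 22)→(0, 4): d=(-2,-18) top-left  bias=+0
  edge (0, 4)→(4, 0): d=(4,-4) top-left  bias=+0
  edge (4, 0)→(2, 22): d=(-2,22) right/bottom  bias=-1
    (1,0)@(3, 1): e=[60,0,20] → #  [on edge]
    (2,0)@(5, 1): e=[96,8,-24] → ·
    (0,1)@(1, 3): e=[20,0,60] → #  [on edge]
    (2,1)@(5, 3): e=[92,16,-28] → ·
    (0,2)@(1, 5): e=[16,8,56] → #
    (2,2)@(5, 5): e=[88,24,-32] → ·
    (0,3)@(1, 7): e=[12,16,52] → #
    (2,3)@(5, 7): e=[84,32,-36] → ·
    (0,4)@(1, 9): e=[8,24,48] → #
    (2,4)@(5, 9): e=[80,40,-40] → ·
    (0,5)@(1, 11): e=[4,32,44] → #
    (1,5)@(3, 11): e=[40,40,0] → ·  [on edge]
    (0,6)@(1, 13): e=[0,40,40] → #  [on edge]
  covered (11 px):
    · # · · · · ·
    # # · · · · ·
    # # · · · · ·
    # # · · · · ·
    # # · · · · ·
    # · · · · · ·
    # · · · · · ·
    · · · · · · ·
    · · · · · · ·
    · · · · · · ·
    · · · · · · ·
    · · · · · · ·

Answer: [[2,5],[2,6],[3,7],[3,8],[4,10]]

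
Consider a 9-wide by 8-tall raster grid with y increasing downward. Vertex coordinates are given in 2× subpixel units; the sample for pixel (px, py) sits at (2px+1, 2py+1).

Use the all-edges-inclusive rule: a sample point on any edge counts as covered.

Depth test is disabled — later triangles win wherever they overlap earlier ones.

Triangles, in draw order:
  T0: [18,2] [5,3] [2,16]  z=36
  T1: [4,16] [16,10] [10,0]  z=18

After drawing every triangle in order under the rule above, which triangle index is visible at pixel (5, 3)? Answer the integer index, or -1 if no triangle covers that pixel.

T0:
  2·area = 166  (B↔C swapped to make it positive)
  edge (18, 2)→(2, 16): d=(-16,14) inclusive
  edge (2, 16)→(5, 3): d=(3,-13) inclusive
  edge (5, 3)→(18, 2): d=(13,-1) inclusive
    (2,1)@(5, 3): e=[166,0,0] → #  [on edge]
    (3,1)@(7, 3): e=[138,26,2] → #
    (4,1)@(9, 3): e=[110,52,4] → #
    (5,1)@(11, 3): e=[82,78,6] → #
    (6,1)@(13, 3): e=[54,104,8] → #
    (7,1)@(15, 3): e=[26,130,10] → #
    (8,1)@(17, 3): e=[-2,156,12] → ·
    (2,2)@(5, 5): e=[134,6,26] → #
    (7,2)@(15, 5): e=[-6,136,36] → ·
    (2,3)@(5, 7): e=[102,12,52] → #
    (6,3)@(13, 7): e=[-10,116,60] → ·
    (2,4)@(5, 9): e=[70,18,78] → #
  covered (23 px):
    · · · · · · · · ·
    · · # # # # # # ·
    · · # # # # # · ·
    · · # # # # · · ·
    · · # # # · · · ·
    · · # # · · · · ·
    · # # · · · · · ·
    · # · · · · · · ·
T1:
  2·area = 156  (B↔C swapped to make it positive)
  edge (4, 16)→(10, 0): d=(6,-16) inclusive
  edge (10, 0)→(16, 10): d=(6,10) inclusive
  edge (16, 10)→(4, 16): d=(-12,6) inclusive
    (4,1)@(9, 3): e=[2,28,126] → #
    (5,1)@(11, 3): e=[34,8,114] → #
    (6,1)@(13, 3): e=[66,-12,102] → ·
    (4,2)@(9, 5): e=[14,40,102] → #
    (6,2)@(13, 5): e=[78,0,78] → #  [on edge]
    (7,2)@(15, 5): e=[110,-20,66] → ·
    (4,3)@(9, 7): e=[26,52,78] → #
    (7,3)@(15, 7): e=[122,-8,42] → ·
    (3,4)@(7, 9): e=[6,84,66] → #
    (7,4)@(15, 9): e=[134,4,18] → #
    (8,4)@(17, 9): e=[166,-16,6] → ·
    (3,5)@(7, 11): e=[18,96,42] → #
  covered (20 px):
    · · · · · · · · ·
    · · · · # # · · ·
    · · · · # # # · ·
    · · · · # # # · ·
    · · · # # # # # ·
    · · · # # # # · ·
    · · · # # · · · ·
    · · # · · · · · ·

Z-buffer (winner per pixel, '.' = empty):
  . . . . . . . . .
  . . 0 0 1 1 0 0 .
  . . 0 0 1 1 1 . .
  . . 0 0 1 1 1 . .
  . . 0 1 1 1 1 1 .
  . . 0 1 1 1 1 . .
  . 0 0 1 1 . . . .
  . 0 1 . . . . . .

Result: 1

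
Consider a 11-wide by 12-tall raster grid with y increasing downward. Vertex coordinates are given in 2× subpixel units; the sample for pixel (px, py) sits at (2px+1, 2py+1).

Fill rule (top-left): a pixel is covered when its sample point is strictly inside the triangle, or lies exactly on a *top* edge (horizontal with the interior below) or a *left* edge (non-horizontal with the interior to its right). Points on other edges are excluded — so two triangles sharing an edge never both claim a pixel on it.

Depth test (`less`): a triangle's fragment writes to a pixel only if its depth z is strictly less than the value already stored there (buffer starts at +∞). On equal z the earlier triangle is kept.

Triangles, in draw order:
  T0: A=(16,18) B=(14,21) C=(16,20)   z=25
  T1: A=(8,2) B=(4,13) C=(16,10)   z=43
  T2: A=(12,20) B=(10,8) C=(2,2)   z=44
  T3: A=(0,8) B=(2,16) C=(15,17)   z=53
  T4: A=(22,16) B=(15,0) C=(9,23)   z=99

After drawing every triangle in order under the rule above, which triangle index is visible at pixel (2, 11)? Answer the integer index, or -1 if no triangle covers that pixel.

T0:
  2·area = 4  (B↔C swapped to make it positive)
  edge (16, 18)→(16, 20): d=(0,2) right/bottom  bias=-1
  edge (16, 20)→(14, 21): d=(-2,1) right/bottom  bias=-1
  edge (14, 21)→(16, 18): d=(2,-3) top-left  bias=+0
  covered (0 px):
    · · · · · · · · · · ·
    · · · · · · · · · · ·
    · · · · · · · · · · ·
    · · · · · · · · · · ·
    · · · · · · · · · · ·
    · · · · · · · · · · ·
    · · · · · · · · · · ·
    · · · · · · · · · · ·
    · · · · · · · · · · ·
    · · · · · · · · · · ·
    · · · · · · · · · · ·
    · · · · · · · · · · ·
T1:
  2·area = 120  (B↔C swapped to make it positive)
  edge (8, 2)→(16, 10): d=(8,8) right/bottom  bias=-1
  edge (16, 10)→(4, 13): d=(-12,3) right/bottom  bias=-1
  edge (4, 13)→(8, 2): d=(4,-11) top-left  bias=+0
    (3,0)@(7, 1): e=[0,135,-15] → ·  [on edge]
    (4,1)@(9, 3): e=[0,105,15] → ·  [on edge]
    (3,2)@(7, 5): e=[32,87,1] → #
    (4,2)@(9, 5): e=[16,81,23] → #
    (5,2)@(11, 5): e=[0,75,45] → ·  [on edge]
    (3,3)@(7, 7): e=[48,63,9] → #
    (5,3)@(11, 7): e=[16,51,53] → #
    (6,3)@(13, 7): e=[0,45,75] → ·  [on edge]
    (3,4)@(7, 9): e=[64,39,17] → #
    (6,4)@(13, 9): e=[16,21,83] → #
    (7,4)@(15, 9): e=[0,15,105] → ·  [on edge]
    (2,5)@(5, 11): e=[96,21,3] → #
    (8,5)@(17, 11): e=[0,-15,135] → ·  [on edge]
    (9,6)@(19, 13): e=[0,-45,165] → ·  [on edge]
    (10,7)@(21, 15): e=[0,-75,195] → ·  [on edge]
  covered (13 px):
    · · · · · · · · · · ·
    · · · · · · · · · · ·
    · · · # # · · · · · ·
    · · · # # # · · · · ·
    · · · # # # # · · · ·
    · · # # # # · · · · ·
    · · · · · · · · · · ·
    · · · · · · · · · · ·
    · · · · · · · · · · ·
    · · · · · · · · · · ·
    · · · · · · · · · · ·
    · · · · · · · · · · ·
T2:
  2·area = 84  (B↔C swapped to make it positive)
  edge (12, 20)→(2, 2): d=(-10,-18) top-left  bias=+0
  edge (2, 2)→(10, 8): d=(8,6) right/bottom  bias=-1
  edge (10, 8)→(12, 20): d=(2,12) right/bottom  bias=-1
    (1,1)@(3, 3): e=[8,2,74] → #
    (2,1)@(5, 3): e=[44,-10,50] → ·
    (1,2)@(3, 5): e=[-12,18,78] → ·
    (2,2)@(5, 5): e=[24,6,54] → #
    (3,2)@(7, 5): e=[60,-6,30] → ·
    (2,3)@(5, 7): e=[4,22,58] → #
    (3,3)@(7, 7): e=[40,10,34] → #
    (4,3)@(9, 7): e=[76,-2,10] → ·
    (2,4)@(5, 9): e=[-16,38,62] → ·
    (3,4)@(7, 9): e=[20,26,38] → #
    (4,4)@(9, 9): e=[56,14,14] → #
    (5,4)@(11, 9): e=[92,2,-10] → ·
    (3,5)@(7, 11): e=[0,42,42] → #  [on edge]
  covered (11 px):
    · · · · · · · · · · ·
    · # · · · · · · · · ·
    · · # · · · · · · · ·
    · · # # · · · · · · ·
    · · · # # · · · · · ·
    · · · # # · · · · · ·
    · · · · # · · · · · ·
    · · · · · # · · · · ·
    · · · · · # · · · · ·
    · · · · · · · · · · ·
    · · · · · · · · · · ·
    · · · · · · · · · · ·
T3:
  2·area = 102  (B↔C swapped to make it positive)
  edge (0, 8)→(15, 17): d=(15,9) right/bottom  bias=-1
  edge (15, 17)→(2, 16): d=(-13,-1) top-left  bias=+0
  edge (2, 16)→(0, 8): d=(-2,-8) top-left  bias=+0
    (0,4)@(1, 9): e=[6,90,6] → #
    (1,4)@(3, 9): e=[-12,92,22] → ·
    (0,5)@(1, 11): e=[36,64,2] → #
    (1,5)@(3, 11): e=[18,66,18] → #
    (2,5)@(5, 11): e=[0,68,34] → ·  [on edge]
    (0,6)@(1, 13): e=[66,38,-2] → ·
    (1,6)@(3, 13): e=[48,40,14] → #
    (2,6)@(5, 13): e=[30,42,30] → #
    (3,6)@(7, 13): e=[12,44,46] → #
    (4,6)@(9, 13): e=[-6,46,62] → ·
    (1,7)@(3, 15): e=[78,14,10] → #
    (4,7)@(9, 15): e=[24,20,58] → #
    (7,8)@(15, 17): e=[0,0,102] → ·  [on edge]
  covered (11 px):
    · · · · · · · · · · ·
    · · · · · · · · · · ·
    · · · · · · · · · · ·
    · · · · · · · · · · ·
    # · · · · · · · · · ·
    # # · · · · · · · · ·
    · # # # · · · · · · ·
    · # # # # # · · · · ·
    · · · · · · · · · · ·
    · · · · · · · · · · ·
    · · · · · · · · · · ·
    · · · · · · · · · · ·
T4:
  2·area = 257  (B↔C swapped to make it positive)
  edge (22, 16)→(9, 23): d=(-13,7) right/bottom  bias=-1
  edge (9, 23)→(15, 0): d=(6,-23) top-left  bias=+0
  edge (15, 0)→(22, 16): d=(7,16) right/bottom  bias=-1
    (7,0)@(15, 1): e=[244,6,7] → #
    (8,0)@(17, 1): e=[230,52,-25] → ·
    (7,1)@(15, 3): e=[218,18,21] → #
    (8,1)@(17, 3): e=[204,64,-11] → ·
    (7,2)@(15, 5): e=[192,30,35] → #
    (8,2)@(17, 5): e=[178,76,3] → #
    (9,2)@(19, 5): e=[164,122,-29] → ·
    (7,3)@(15, 7): e=[166,42,49] → #
    (9,3)@(19, 7): e=[138,134,-15] → ·
    (6,4)@(13, 9): e=[154,8,95] → #
    (9,4)@(19, 9): e=[112,146,-1] → ·
    (6,5)@(13, 11): e=[128,20,109] → #
    (4,11)@(9, 23): e=[0,0,257] → ·  [on edge]
  covered (31 px):
    · · · · · · · # · · ·
    · · · · · · · # · · ·
    · · · · · · · # # · ·
    · · · · · · · # # · ·
    · · · · · · # # # · ·
    · · · · · · # # # # ·
    · · · · · · # # # # ·
    · · · · · · # # # # #
    · · · · · # # # # # ·
    · · · · · # # # · · ·
    · · · · · # · · · · ·
    · · · · · · · · · · ·

Z-buffer (winner per pixel, '.' = empty):
  . . . . . . . 4 . . .
  . 2 . . . . . 4 . . .
  . . 2 1 1 . . 4 4 . .
  . . 2 1 1 1 . 4 4 . .
  3 . . 1 1 1 1 4 4 . .
  3 3 1 1 1 1 4 4 4 4 .
  . 3 3 3 2 . 4 4 4 4 .
  . 3 3 3 3 2 4 4 4 4 4
  . . . . . 2 4 4 4 4 .
  . . . . . 4 4 4 . . .
  . . . . . 4 . . . . .
  . . . . . . . . . . .

Answer: -1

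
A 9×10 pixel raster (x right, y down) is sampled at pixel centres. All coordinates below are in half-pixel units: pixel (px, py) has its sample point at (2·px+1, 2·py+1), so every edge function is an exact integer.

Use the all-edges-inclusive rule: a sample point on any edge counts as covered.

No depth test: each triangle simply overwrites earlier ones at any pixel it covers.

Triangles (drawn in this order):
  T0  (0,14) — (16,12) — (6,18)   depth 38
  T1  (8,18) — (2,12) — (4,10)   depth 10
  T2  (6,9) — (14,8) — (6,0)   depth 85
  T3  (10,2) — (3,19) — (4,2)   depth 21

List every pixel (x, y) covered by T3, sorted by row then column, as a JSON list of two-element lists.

T0:
  2·area = 76
  edge (0, 14)→(16, 12): d=(16,-2) inclusive
  edge (16, 12)→(6, 18): d=(-10,6) inclusive
  edge (6, 18)→(0, 14): d=(-6,-4) inclusive
    (4,6)@(9, 13): e=[2,32,42] → #
    (5,6)@(11, 13): e=[6,20,50] → #
    (6,6)@(13, 13): e=[10,8,58] → #
    (7,6)@(15, 13): e=[14,-4,66] → ·
    (1,7)@(3, 15): e=[22,48,6] → #
    (2,7)@(5, 15): e=[26,36,14] → #
    (3,7)@(7, 15): e=[30,24,22] → #
    (5,7)@(11, 15): e=[38,0,38] → #  [on edge]
    (6,7)@(13, 15): e=[42,-12,46] → ·
    (1,8)@(3, 17): e=[54,28,-6] → ·
    (2,8)@(5, 17): e=[58,16,2] → #
    (4,8)@(9, 17): e=[66,-8,18] → ·
  covered (10 px):
    · · · · · · · · ·
    · · · · · · · · ·
    · · · · · · · · ·
    · · · · · · · · ·
    · · · · · · · · ·
    · · · · · · · · ·
    · · · · # # # · ·
    · # # # # # · · ·
    · · # # · · · · ·
    · · · · · · · · ·
T1:
  2·area = 24
  edge (8, 18)→(2, 12): d=(-6,-6) inclusive
  edge (2, 12)→(4, 10): d=(2,-2) inclusive
  edge (4, 10)→(8, 18): d=(4,8) inclusive
    (6,0)@(13, 1): e=[132,0,-108] → ·  [on edge]
    (5,1)@(11, 3): e=[108,0,-84] → ·  [on edge]
    (4,2)@(9, 5): e=[84,0,-60] → ·  [on edge]
    (3,3)@(7, 7): e=[60,0,-36] → ·  [on edge]
    (2,4)@(5, 9): e=[36,0,-12] → ·  [on edge]
    (0,5)@(1, 11): e=[0,-4,28] → ·  [on edge]
    (1,5)@(3, 11): e=[12,0,12] → #  [on edge]
    (2,5)@(5, 11): e=[24,4,-4] → ·
    (0,6)@(1, 13): e=[-12,0,36] → ·  [on edge]
    (1,6)@(3, 13): e=[0,4,20] → #  [on edge]
    (2,6)@(5, 13): e=[12,8,4] → #
    (3,6)@(7, 13): e=[24,12,-12] → ·
    (2,7)@(5, 15): e=[0,12,12] → #  [on edge]
    (3,8)@(7, 17): e=[0,20,4] → #  [on edge]
    (4,9)@(9, 19): e=[0,28,-4] → ·  [on edge]
  covered (5 px):
    · · · · · · · · ·
    · · · · · · · · ·
    · · · · · · · · ·
    · · · · · · · · ·
    · · · · · · · · ·
    · # · · · · · · ·
    · # # · · · · · ·
    · · # · · · · · ·
    · · · # · · · · ·
    · · · · · · · · ·
T2:
  2·area = 72  (B↔C swapped to make it positive)
  edge (6, 9)→(6, 0): d=(0,-9) inclusive
  edge (6, 0)→(14, 8): d=(8,8) inclusive
  edge (14, 8)→(6, 9): d=(-8,1) inclusive
    (3,0)@(7, 1): e=[9,0,63] → #  [on edge]
    (4,0)@(9, 1): e=[27,-16,61] → ·
    (3,1)@(7, 3): e=[9,16,47] → #
    (4,1)@(9, 3): e=[27,0,45] → #  [on edge]
    (5,1)@(11, 3): e=[45,-16,43] → ·
    (3,2)@(7, 5): e=[9,32,31] → #
    (5,2)@(11, 5): e=[45,0,27] → #  [on edge]
    (6,2)@(13, 5): e=[63,-16,25] → ·
    (3,3)@(7, 7): e=[9,48,15] → #
    (6,3)@(13, 7): e=[63,0,9] → #  [on edge]
    (7,3)@(15, 7): e=[81,-16,7] → ·
    (3,4)@(7, 9): e=[9,64,-1] → ·
    (7,4)@(15, 9): e=[81,0,-9] → ·  [on edge]
    (8,5)@(17, 11): e=[99,0,-27] → ·  [on edge]
  covered (10 px):
    · · · # · · · · ·
    · · · # # · · · ·
    · · · # # # · · ·
    · · · # # # # · ·
    · · · · · · · · ·
    · · · · · · · · ·
    · · · · · · · · ·
    · · · · · · · · ·
    · · · · · · · · ·
    · · · · · · · · ·
T3:
  2·area = 102
  edge (10, 2)→(3, 19): d=(-7,17) inclusive
  edge (3, 19)→(4, 2): d=(1,-17) inclusive
  edge (4, 2)→(10, 2): d=(6,0) inclusive
    (2,1)@(5, 3): e=[78,18,6] → #
    (3,1)@(7, 3): e=[44,52,6] → #
    (4,1)@(9, 3): e=[10,86,6] → #
    (5,1)@(11, 3): e=[-24,120,6] → ·
    (2,2)@(5, 5): e=[64,20,18] → #
    (4,2)@(9, 5): e=[-4,88,18] → ·
    (2,3)@(5, 7): e=[50,22,30] → #
    (4,3)@(9, 7): e=[-18,90,30] → ·
    (2,4)@(5, 9): e=[36,24,42] → #
    (4,4)@(9, 9): e=[-32,92,42] → ·
    (2,5)@(5, 11): e=[22,26,54] → #
    (3,5)@(7, 11): e=[-12,60,54] → ·
    (1,9)@(3, 19): e=[0,0,102] → #  [on edge]
  covered (12 px):
    · · · · · · · · ·
    · · # # # · · · ·
    · · # # · · · · ·
    · · # # · · · · ·
    · · # # · · · · ·
    · · # · · · · · ·
    · · # · · · · · ·
    · · · · · · · · ·
    · · · · · · · · ·
    · # · · · · · · ·

Answer: [[2,1],[3,1],[4,1],[2,2],[3,2],[2,3],[3,3],[2,4],[3,4],[2,5],[2,6],[1,9]]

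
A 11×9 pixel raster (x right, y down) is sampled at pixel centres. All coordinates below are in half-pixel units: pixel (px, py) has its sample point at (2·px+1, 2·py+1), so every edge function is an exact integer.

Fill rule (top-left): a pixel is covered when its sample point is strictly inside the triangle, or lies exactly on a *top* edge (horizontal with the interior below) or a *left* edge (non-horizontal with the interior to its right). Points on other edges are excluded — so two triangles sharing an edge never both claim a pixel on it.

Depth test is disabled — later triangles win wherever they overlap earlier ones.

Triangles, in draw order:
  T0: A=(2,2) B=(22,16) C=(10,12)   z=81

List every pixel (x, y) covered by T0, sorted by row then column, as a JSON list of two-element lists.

T0:
  2·area = 88
  edge (2, 2)→(22, 16): d=(20,14) right/bottom  bias=-1
  edge (22, 16)→(10, 12): d=(-12,-4) top-left  bias=+0
  edge (10, 12)→(2, 2): d=(-8,-10) top-left  bias=+0
    (1,1)@(3, 3): e=[6,80,2] → #
    (2,1)@(5, 3): e=[-22,88,22] → ·
    (1,2)@(3, 5): e=[46,56,-14] → ·
    (2,2)@(5, 5): e=[18,64,6] → #
    (3,2)@(7, 5): e=[-10,72,26] → ·
    (2,3)@(5, 7): e=[58,40,-10] → ·
    (3,3)@(7, 7): e=[30,48,10] → #
    (4,3)@(9, 7): e=[2,56,30] → #
    (5,3)@(11, 7): e=[-26,64,50] → ·
    (0,4)@(1, 9): e=[154,0,-66] → ·  [on edge]
    (3,4)@(7, 9): e=[70,24,-6] → ·
    (4,4)@(9, 9): e=[42,32,14] → #
    (3,5)@(7, 11): e=[110,0,-22] → ·  [on edge]
    (6,6)@(13, 13): e=[66,0,22] → #  [on edge]
    (9,7)@(19, 15): e=[22,0,66] → #  [on edge]
  covered (12 px):
    · · · · · · · · · · ·
    · # · · · · · · · · ·
    · · # · · · · · · · ·
    · · · # # · · · · · ·
    · · · · # # · · · · ·
    · · · · · # # · · · ·
    · · · · · · # # # · ·
    · · · · · · · · · # ·
    · · · · · · · · · · ·

Answer: [[1,1],[2,2],[3,3],[4,3],[4,4],[5,4],[5,5],[6,5],[6,6],[7,6],[8,6],[9,7]]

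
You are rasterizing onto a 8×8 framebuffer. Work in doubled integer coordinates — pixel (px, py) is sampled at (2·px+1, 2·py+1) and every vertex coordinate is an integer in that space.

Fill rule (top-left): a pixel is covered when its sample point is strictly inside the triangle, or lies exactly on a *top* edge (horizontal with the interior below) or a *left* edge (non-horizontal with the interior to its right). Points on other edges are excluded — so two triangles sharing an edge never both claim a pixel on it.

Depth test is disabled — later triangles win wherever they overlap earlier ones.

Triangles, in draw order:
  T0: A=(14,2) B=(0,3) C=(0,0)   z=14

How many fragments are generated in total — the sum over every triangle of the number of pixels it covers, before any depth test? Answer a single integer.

T0:
  2·area = 42
  edge (14, 2)→(0, 3): d=(-14,1) right/bottom  bias=-1
  edge (0, 3)→(0, 0): d=(0,-3) top-left  bias=+0
  edge (0, 0)→(14, 2): d=(14,2) right/bottom  bias=-1
    (0,0)@(1, 1): e=[27,3,12] → X
    (1,0)@(3, 1): e=[25,9,8] → X
    (2,0)@(5, 1): e=[23,15,4] → X
    (3,0)@(7, 1): e=[21,21,0] → .  [on edge]
    (0,1)@(1, 3): e=[-1,3,40] → .
    (1,1)@(3, 3): e=[-3,9,36] → .
    (2,1)@(5, 3): e=[-5,15,32] → .
  covered (3 px):
    X X X . . . . .
    . . . . . . . .
    . . . . . . . .
    . . . . . . . .
    . . . . . . . .
    . . . . . . . .
    . . . . . . . .
    . . . . . . . .

Final: 3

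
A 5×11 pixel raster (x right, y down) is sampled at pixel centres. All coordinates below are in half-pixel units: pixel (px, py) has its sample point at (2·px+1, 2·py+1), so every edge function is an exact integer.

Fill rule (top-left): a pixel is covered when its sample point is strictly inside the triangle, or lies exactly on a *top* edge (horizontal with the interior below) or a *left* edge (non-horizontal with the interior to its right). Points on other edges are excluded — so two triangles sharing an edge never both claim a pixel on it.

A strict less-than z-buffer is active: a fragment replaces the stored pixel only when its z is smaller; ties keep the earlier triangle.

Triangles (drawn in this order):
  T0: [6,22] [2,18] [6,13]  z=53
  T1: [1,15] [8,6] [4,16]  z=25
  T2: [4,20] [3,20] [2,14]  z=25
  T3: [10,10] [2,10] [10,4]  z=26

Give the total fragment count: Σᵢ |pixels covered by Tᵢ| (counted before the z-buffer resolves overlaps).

T0:
  2·area = 36
  edge (6, 22)→(2, 18): d=(-4,-4) top-left  bias=+0
  edge (2, 18)→(6, 13): d=(4,-5) top-left  bias=+0
  edge (6, 13)→(6, 22): d=(0,9) right/bottom  bias=-1
    (2,7)@(5, 15): e=[24,3,9] → #
    (3,7)@(7, 15): e=[32,13,-9] → ·
    (0,8)@(1, 17): e=[0,-9,45] → ·  [on edge]
    (1,8)@(3, 17): e=[8,1,27] → #
    (3,8)@(7, 17): e=[24,21,-9] → ·
    (1,9)@(3, 19): e=[0,9,27] → #  [on edge]
    (3,9)@(7, 19): e=[16,29,-9] → ·
    (1,10)@(3, 21): e=[-8,17,27] → ·
    (2,10)@(5, 21): e=[0,27,9] → #  [on edge]
    (3,10)@(7, 21): e=[8,37,-9] → ·
  covered (6 px):
    · · · · ·
    · · · · ·
    · · · · ·
    · · · · ·
    · · · · ·
    · · · · ·
    · · · · ·
    · · # · ·
    · # # · ·
    · # # · ·
    · · # · ·
T1:
  2·area = 34
  edge (1, 15)→(8, 6): d=(7,-9) top-left  bias=+0
  edge (8, 6)→(4, 16): d=(-4,10) right/bottom  bias=-1
  edge (4, 16)→(1, 15): d=(-3,-1) top-left  bias=+0
    (2,5)@(5, 11): e=[8,10,16] → #
    (3,5)@(7, 11): e=[26,-10,18] → ·
    (1,6)@(3, 13): e=[4,22,8] → #
    (3,6)@(7, 13): e=[40,-18,12] → ·
    (0,7)@(1, 15): e=[0,34,0] → #  [on edge]
    (2,7)@(5, 15): e=[36,-6,4] → ·
    (0,8)@(1, 17): e=[14,26,-6] → ·
    (1,8)@(3, 17): e=[32,6,-4] → ·
    (3,8)@(7, 17): e=[68,-34,0] → ·  [on edge]
  covered (5 px):
    · · · · ·
    · · · · ·
    · · · · ·
    · · · · ·
    · · · · ·
    · · # · ·
    · # # · ·
    # # · · ·
    · · · · ·
    · · · · ·
    · · · · ·
T2:
  2·area = 6
  edge (4, 20)→(3, 20): d=(-1,0) right/bottom  bias=-1
  edge (3, 20)→(2, 14): d=(-1,-6) top-left  bias=+0
  edge (2, 14)→(4, 20): d=(2,6) right/bottom  bias=-1
    (0,5)@(1, 11): e=[9,-3,0] → ·  [on edge]
    (1,8)@(3, 17): e=[3,3,0] → ·  [on edge]
    (1,9)@(3, 19): e=[1,1,4] → #
    (2,9)@(5, 19): e=[1,13,-8] → ·
    (1,10)@(3, 21): e=[-1,-1,8] → ·
  covered (1 px):
    · · · · ·
    · · · · ·
    · · · · ·
    · · · · ·
    · · · · ·
    · · · · ·
    · · · · ·
    · · · · ·
    · · · · ·
    · # · · ·
    · · · · ·
T3:
  2·area = 48
  edge (10, 10)→(2, 10): d=(-8,0) right/bottom  bias=-1
  edge (2, 10)→(10, 4): d=(8,-6) top-left  bias=+0
  edge (10, 4)→(10, 10): d=(0,6) right/bottom  bias=-1
    (4,2)@(9, 5): e=[40,2,6] → #
    (3,3)@(7, 7): e=[24,6,18] → #
    (2,4)@(5, 9): e=[8,10,30] → #
    (2,5)@(5, 11): e=[-8,26,30] → ·
    (3,5)@(7, 11): e=[-8,38,18] → ·
    (4,5)@(9, 11): e=[-8,50,6] → ·
  covered (6 px):
    · · · · ·
    · · · · ·
    · · · · #
    · · · # #
    · · # # #
    · · · · ·
    · · · · ·
    · · · · ·
    · · · · ·
    · · · · ·
    · · · · ·

Final: 18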